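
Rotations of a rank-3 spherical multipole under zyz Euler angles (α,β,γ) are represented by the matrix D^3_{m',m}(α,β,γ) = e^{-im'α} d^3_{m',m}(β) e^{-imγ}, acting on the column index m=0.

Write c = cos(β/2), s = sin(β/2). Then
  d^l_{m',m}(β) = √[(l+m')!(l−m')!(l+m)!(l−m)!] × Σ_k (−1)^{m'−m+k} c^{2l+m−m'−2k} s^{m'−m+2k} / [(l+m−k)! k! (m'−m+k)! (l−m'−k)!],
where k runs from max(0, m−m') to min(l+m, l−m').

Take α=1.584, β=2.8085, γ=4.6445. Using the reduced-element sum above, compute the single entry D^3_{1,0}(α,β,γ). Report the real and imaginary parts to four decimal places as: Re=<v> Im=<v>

D^3_{1,0}(1.5840,2.8085,4.6445) = e^{-i·1·1.5840}·d^3_{1,0}(2.8085)·e^{-i·0·4.6445}. Compute d first:
With c≡cos(β/2)=0.165777 and s≡sin(β/2)=0.986163, N=[24·2·6·6]^{1/2}=41.569219
k∈{0,1,2} keeps every argument non-negative
  k=0: (−1)^1·41.5692/(12)·0.1658^5·0.9862^1 = -0.000428
  k=1: (−1)^2·41.5692/(4)·0.1658^3·0.9862^3 = +0.045408
  k=2: (−1)^3·41.5692/(12)·0.1658^1·0.9862^5 = -0.535624
d^3_{1,0}(2.8085) = -0.000428 +0.045408 -0.535624 = -0.490643
D = (-0.013203-0.999913i)·(-0.490643)·(+1.000000+0.000000i) = +0.006478+0.490601i

Re=0.0065 Im=0.4906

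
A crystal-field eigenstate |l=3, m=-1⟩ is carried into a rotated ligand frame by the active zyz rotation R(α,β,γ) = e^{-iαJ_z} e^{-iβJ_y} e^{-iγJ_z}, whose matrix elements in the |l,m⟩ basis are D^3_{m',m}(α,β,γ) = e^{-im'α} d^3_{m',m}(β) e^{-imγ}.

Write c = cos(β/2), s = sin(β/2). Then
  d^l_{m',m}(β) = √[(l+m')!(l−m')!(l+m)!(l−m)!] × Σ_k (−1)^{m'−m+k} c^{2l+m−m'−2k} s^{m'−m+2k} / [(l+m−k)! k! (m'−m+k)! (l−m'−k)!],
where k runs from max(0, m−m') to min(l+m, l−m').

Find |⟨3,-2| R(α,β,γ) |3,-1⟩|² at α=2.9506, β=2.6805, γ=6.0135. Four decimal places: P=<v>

First d^3_{-2,-1}(β=2.6805), then the phase factors e^{-i(-2)α} and e^{-i(-1)γ}:
With c≡cos(β/2)=0.228509 and s≡sin(β/2)=0.973542, N=[1·120·2·24]^{1/2}=75.894664
k: max(0,(-1)−(-2))=1 … min(3+(-1),3−(-2))=2
  k=1: (−1)^0·75.8947/(24)·0.2285^5·0.9735^1 = +0.001918
  k=2: (−1)^1·75.8947/(12)·0.2285^3·0.9735^3 = -0.069632
d^3_{-2,-1}(2.6805) = +0.001918 -0.069632 = -0.067713
|D^3_{-2,-1}|² = |d^3_{-2,-1}(β)|² = (-0.067713)² = 0.004585 (the z-rotation phases have unit modulus)

P=0.0046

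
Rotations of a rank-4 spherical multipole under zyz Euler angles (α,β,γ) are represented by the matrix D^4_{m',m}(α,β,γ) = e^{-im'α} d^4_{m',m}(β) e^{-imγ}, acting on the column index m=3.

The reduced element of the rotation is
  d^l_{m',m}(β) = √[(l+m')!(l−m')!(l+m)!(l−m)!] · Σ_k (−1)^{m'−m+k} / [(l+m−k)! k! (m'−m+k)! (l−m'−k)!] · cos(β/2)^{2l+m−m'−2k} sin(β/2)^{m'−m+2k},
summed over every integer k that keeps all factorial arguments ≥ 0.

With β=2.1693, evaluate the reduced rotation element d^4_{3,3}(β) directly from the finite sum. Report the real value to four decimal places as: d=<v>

d=-0.0547

d^4_{3,3}(β=2.1693) via the finite sum:
With c≡cos(β/2)=0.467222 and s≡sin(β/2)=0.884140, N=[5040·1·5040·1]^{1/2}=5040.000000
k∈{0,1} keeps every argument non-negative
  k=0: (−1)^0·5040.0000/(5040)·0.4672^8·0.8841^0 = +0.002271
  k=1: (−1)^1·5040.0000/(720)·0.4672^6·0.8841^2 = -0.056922
d^4_{3,3}(2.1693) = +0.002271 -0.056922 = -0.054651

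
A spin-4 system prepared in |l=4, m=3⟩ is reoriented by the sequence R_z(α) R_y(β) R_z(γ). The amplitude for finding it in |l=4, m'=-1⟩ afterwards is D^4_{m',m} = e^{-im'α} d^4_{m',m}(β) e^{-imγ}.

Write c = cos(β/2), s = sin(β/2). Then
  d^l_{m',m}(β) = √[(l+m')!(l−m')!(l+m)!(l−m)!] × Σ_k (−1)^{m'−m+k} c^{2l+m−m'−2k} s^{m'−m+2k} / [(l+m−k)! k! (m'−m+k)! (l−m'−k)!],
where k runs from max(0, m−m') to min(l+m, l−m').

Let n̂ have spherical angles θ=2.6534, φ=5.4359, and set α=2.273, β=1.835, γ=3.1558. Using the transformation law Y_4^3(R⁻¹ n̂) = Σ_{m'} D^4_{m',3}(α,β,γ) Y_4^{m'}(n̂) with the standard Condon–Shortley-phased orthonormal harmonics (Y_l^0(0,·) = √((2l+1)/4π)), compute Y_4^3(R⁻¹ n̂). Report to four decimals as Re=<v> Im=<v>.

Re=-0.2569 Im=0.0189

Need the full column D^4_{m',3} for m'=−4..4 at α=2.2730, β=1.8350, γ=3.1558.
cos(β/2)=0.607807, sin(β/2)=0.794085
d^4_{-4,3}: single k=7 term ⇒ +0.342277;  D = +0.318442-0.125494i
d^4_{-3,3}: k∈[6..7] ⇒ +0.648381 -0.158101 = +0.490280;  D = -0.431852-0.232119i
d^4_{-2,3}: k∈[5..6] ⇒ +0.795824 -0.452790 = +0.343033;  D = +0.071177+0.335567i
d^4_{-1,3}: k∈[4..5] ⇒ +0.717876 -0.735195 = -0.017319;  D = -0.010613+0.013686i
d^4_{0,3}: k∈[3..4] ⇒ +0.491466 -0.838872 = -0.347405;  D = +0.347090-0.014803i
d^4_{1,3}: k∈[2..3] ⇒ +0.252348 -0.717876 = -0.465529;  D = -0.315556-0.342260i
d^4_{2,3}: k∈[1..2] ⇒ +0.091053 -0.466246 = -0.375193;  D = -0.046318+0.372323i
d^4_{3,3}: k∈[0..1] ⇒ +0.018626 -0.222550 = -0.203923;  D = +0.170749-0.111488i
d^4_{4,3}: single k=0 term ⇒ -0.068829;  D = -0.065952-0.019692i
Y_4^{m'}(θ=2.6534,φ=5.4359) and Σ D·Y over m':
  (+0.3184-0.1255i)·(-0.0208-0.0052i)  (-0.4319-0.2321i)·(+0.0942-0.0644i)  (+0.0712+0.3356i)·(-0.0405+0.3257i)  (-0.0106+0.0137i)·(-0.3192-0.3613i)  (+0.3471-0.0148i)·(+0.0946+0.0000i)  (-0.3156-0.3423i)·(+0.3192-0.3613i)  (-0.0463+0.3723i)·(-0.0405-0.3257i)  (+0.1707-0.1115i)·(-0.0942-0.0644i)  (-0.0660-0.0197i)·(-0.0208+0.0052i)
Y_4^3(R⁻¹ n̂) = -0.256909+0.018883i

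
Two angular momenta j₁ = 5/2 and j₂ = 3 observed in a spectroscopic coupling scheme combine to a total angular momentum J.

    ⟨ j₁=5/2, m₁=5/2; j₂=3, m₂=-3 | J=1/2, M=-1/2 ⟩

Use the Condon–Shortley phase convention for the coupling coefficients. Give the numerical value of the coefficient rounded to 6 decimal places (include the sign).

√[2·5!0!1!/7! · 5!0!0!6!0!1!] = √(28800/7)
  +(−1)^0/∏(0,5,0,0,0,1)! = 1/120  (running 1/120)
⟨..|..⟩ = √(28800/7)·(1/120) = +0.534522

+0.534522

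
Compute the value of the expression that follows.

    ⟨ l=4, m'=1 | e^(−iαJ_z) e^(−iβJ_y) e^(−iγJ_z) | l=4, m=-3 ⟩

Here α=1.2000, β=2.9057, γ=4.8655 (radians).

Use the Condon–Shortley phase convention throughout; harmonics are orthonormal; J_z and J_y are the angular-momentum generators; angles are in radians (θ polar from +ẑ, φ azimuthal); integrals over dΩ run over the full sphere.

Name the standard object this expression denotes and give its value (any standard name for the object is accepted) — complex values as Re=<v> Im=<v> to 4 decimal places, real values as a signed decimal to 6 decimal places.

Wigner D-matrix element, Re=-0.0695 Im=-0.0760

This is a Wigner D-matrix element — the rotation-matrix element ⟨l m'| R(α,β,γ) |l m⟩ in the angular-momentum basis.
First d^4_{1,-3}(β=2.9057), then the phase factors e^{-i(1)α} and e^{-i(-3)γ}:
c=cos(2.905700/2)=0.117673, s=sin(2.905700/2)=0.993052; N=√[120·6·1·5040]=1904.940944
The bounds max(0,m−m')=0 and min(l+m,l−m')=1 give 2 terms
  k=0: (−1)^4·1904.9409/(144)·0.1177^4·0.9931^4 = +0.002467
  k=1: (−1)^5·1904.9409/(240)·0.1177^2·0.9931^6 = -0.105404
d^4_{1,-3}(2.9057) = +0.002467 -0.105404 = -0.102937
Phases: e^{-i·(1)·1.2000}=+0.362358-0.932039i, e^{-i·(-3)·4.8655}=-0.443350+0.896348i ⇒ D=-0.069460-0.075970i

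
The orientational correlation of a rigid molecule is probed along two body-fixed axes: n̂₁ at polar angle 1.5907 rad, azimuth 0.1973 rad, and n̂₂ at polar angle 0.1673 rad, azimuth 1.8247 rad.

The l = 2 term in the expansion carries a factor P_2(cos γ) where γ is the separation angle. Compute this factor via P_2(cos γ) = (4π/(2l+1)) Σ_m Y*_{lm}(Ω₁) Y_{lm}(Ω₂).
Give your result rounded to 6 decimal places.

Expand P_2 via completeness: Σ_{m} conj(Y_{2,m}) at Ω₁ times Y_{2,m} at Ω₂ —
  m=-2: Y*=+0.356448+0.148440i  Y=-0.009359+0.005208i  product -0.004109+0.000467i
  m=-1: Y*=-0.015074-0.003013i  Y=-0.031863-0.122782i  product +0.000110+0.001947i
  m=+0: Y*=-0.315017-0.000000i  Y=+0.604547+0.000000i  product -0.190442-0.000000i
  m=+1: Y*=+0.015074-0.003013i  Y=+0.031863-0.122782i  product +0.000110-0.001947i
  m=+2: Y*=+0.356448-0.148440i  Y=-0.009359-0.005208i  product -0.004109-0.000467i
Accumulated sum -0.198440-0.000000i; after 4π/(2l+1) scaling, -0.498735-0.000000i ⇒ P_2 = -0.498735

-0.498735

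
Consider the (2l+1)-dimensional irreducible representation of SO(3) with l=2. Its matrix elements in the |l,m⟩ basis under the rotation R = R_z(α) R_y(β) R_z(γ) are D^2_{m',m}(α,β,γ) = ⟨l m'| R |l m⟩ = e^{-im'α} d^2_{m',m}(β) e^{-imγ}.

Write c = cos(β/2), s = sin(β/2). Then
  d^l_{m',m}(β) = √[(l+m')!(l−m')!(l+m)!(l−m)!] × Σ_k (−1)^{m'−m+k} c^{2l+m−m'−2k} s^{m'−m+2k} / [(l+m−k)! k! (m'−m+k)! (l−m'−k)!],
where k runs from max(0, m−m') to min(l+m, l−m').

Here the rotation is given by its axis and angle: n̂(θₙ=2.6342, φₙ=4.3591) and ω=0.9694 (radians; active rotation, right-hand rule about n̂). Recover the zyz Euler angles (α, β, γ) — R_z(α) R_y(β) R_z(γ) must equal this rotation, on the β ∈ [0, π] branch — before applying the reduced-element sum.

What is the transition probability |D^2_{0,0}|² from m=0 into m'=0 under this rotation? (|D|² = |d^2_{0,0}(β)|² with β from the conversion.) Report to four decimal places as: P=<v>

P=0.5016

Axis–angle → zyz. n̂ = (sinθₙcosφₙ, sinθₙsinφₙ, cosθₙ) = (-0.168114, -0.455891, -0.874014), ω = 0.9694.
R = I cosω + sinω [n̂]ₓ + (1−cosω) n̂n̂ᵀ gives
  R = [+0.578066, +0.753944, -0.312103; -0.687387, +0.656038, +0.311630; +0.439703, +0.034393, +0.897485]
β = atan2(√(R₁₃²+R₂₃²), R₃₃) = 0.456764; α = atan2(R₂₃, R₁₃) mod 2π = 2.356954; γ = atan2(R₃₂, −R₃₁) mod 2π = 3.063532
First d^2_{0,0}(β=0.4568), then the phase factors e^{-i(0)α} and e^{-i(0)γ}:
With c≡cos(β/2)=0.974034 and s≡sin(β/2)=0.226402, N=[2·2·2·2]^{1/2}=4.000000
k∈{0,1,2} keeps every argument non-negative
  k=0: (−1)^0·4.0000/(4)·0.9740^4·0.2264^0 = +0.900112
  k=1: (−1)^1·4.0000/(1)·0.9740^2·0.2264^2 = -0.194521
  k=2: (−1)^2·4.0000/(4)·0.9740^0·0.2264^4 = +0.002627
d^2_{0,0}(0.4568) = +0.900112 -0.194521 +0.002627 = +0.708218
|D^2_{0,0}|² = |d^2_{0,0}(β)|² = (+0.708218)² = 0.501572 (the z-rotation phases have unit modulus)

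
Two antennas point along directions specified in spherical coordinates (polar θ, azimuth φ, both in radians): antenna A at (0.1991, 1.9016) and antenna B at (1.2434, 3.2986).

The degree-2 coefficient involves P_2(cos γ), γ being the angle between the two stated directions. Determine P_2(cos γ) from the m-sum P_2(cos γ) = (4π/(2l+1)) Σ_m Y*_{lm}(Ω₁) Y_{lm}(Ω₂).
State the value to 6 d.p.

Term-by-term m-sum for l=2 (normalisation 4π/5 = 2.513274):
  m=-2: Y*=-0.01192 - 0.00928j  Y=0.32939 - 0.10697j  product -0.00492 - 0.00178j
  m=-1: Y*=-0.04865 + 0.14166j  Y=-0.23235 + 0.03678j  product 0.00609 - 0.03470j
  m=+0: Y*=0.59377 + 0.00000j  Y=-0.21754 + 0.00000j  product -0.12917 + 0.00000j
  m=+1: Y*=0.04865 + 0.14166j  Y=0.23235 + 0.03678j  product 0.00609 + 0.03470j
  m=+2: Y*=-0.01192 + 0.00928j  Y=0.32939 + 0.10697j  product -0.00492 + 0.00178j
Accumulated sum -0.12683 - 0.00000j; after 4π/(2l+1) scaling, -0.31875 - 0.00000j ⇒ P_2 = -0.318750

-0.318750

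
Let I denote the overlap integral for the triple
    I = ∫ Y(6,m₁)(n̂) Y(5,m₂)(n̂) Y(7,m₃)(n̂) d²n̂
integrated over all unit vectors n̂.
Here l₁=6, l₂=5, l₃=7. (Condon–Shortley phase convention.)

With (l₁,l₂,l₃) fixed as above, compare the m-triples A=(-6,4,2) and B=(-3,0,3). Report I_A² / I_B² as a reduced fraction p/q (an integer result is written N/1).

l's match ⇒ only the (l;m) 3-j factors differ between A and B.
A: triangle coeff Δ(6,5,7) = 1/174594420; Σ_t [4,4]: t=4:+1/116121600 = 1/116121600; (3j)²=27/8398 [(6 5 7; -6 4 2)], sign=-1
B: triangle coeff Δ(6,5,7) = 1/174594420; Σ_t [1,4]: t=1:−1/11612160 t=2:+1/725760 t=3:−1/414720 t=4:+1/2073600 = -37/58060800; (3j)²=4107/646646 [(6 5 7; -3 0 3)], sign=-1
I_A²/I_B² = (27/8398)/(4107/646646) = 693/1369

693/1369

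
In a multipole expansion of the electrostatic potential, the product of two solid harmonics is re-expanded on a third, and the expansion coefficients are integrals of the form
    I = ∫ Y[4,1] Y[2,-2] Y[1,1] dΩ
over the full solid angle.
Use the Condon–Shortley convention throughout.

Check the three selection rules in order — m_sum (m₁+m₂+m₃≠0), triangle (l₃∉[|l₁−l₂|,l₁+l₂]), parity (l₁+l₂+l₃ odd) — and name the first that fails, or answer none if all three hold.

triangle

Σmᵢ = 0  ✓
l₃∈[|l₁−l₂|,l₁+l₂]=[2,6] required, l₃=1 fails  ✗
Σlᵢ = 7 ⇒ odd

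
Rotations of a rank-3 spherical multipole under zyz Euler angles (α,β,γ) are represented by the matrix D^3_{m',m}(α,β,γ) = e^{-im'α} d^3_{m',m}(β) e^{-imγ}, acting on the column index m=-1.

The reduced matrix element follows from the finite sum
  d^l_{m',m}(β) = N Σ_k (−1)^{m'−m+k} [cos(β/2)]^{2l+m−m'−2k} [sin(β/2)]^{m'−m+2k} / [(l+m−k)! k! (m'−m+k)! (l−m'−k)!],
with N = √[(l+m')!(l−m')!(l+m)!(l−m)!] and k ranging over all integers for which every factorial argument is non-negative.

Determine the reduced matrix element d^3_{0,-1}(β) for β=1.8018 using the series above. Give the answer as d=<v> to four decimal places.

d^3_{0,-1}(β=1.8018) via the finite sum:
Half-angle: c=0.620905, s=0.783886. N=√(6·6·2·24)=41.569219
The bounds max(0,m−m')=0 and min(l+m,l−m')=2 give 3 terms
  k=0: (−1)^1·41.5692/(12)·0.6209^5·0.7839^1 = -0.250593
  k=1: (−1)^2·41.5692/(4)·0.6209^3·0.7839^3 = +1.198245
  k=2: (−1)^3·41.5692/(12)·0.6209^1·0.7839^5 = -0.636620
d^3_{0,-1}(1.8018) = -0.250593 +1.198245 -0.636620 = +0.311032

d=0.3110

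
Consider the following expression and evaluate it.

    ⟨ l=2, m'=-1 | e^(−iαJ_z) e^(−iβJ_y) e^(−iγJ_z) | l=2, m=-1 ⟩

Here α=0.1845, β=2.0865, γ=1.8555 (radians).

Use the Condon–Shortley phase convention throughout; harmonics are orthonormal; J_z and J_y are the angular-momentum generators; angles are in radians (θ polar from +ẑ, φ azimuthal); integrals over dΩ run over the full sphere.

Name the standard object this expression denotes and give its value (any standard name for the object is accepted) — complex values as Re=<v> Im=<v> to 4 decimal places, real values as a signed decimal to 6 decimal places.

This is a Wigner D-matrix element — the rotation-matrix element ⟨l m'| R(α,β,γ) |l m⟩ in the angular-momentum basis.
Split into d^2_{-1,-1}(β=2.0865) × two z-phases.
With c≡cos(β/2)=0.503415 and s≡sin(β/2)=0.864045, N=[1·6·1·6]^{1/2}=6.000000
k: max(0,(-1)−(-1))=0 … min(2+(-1),2−(-1))=1
  k=0: (−1)^0·6.0000/(6)·0.5034^4·0.8640^0 = +0.064225
  k=1: (−1)^1·6.0000/(2)·0.5034^2·0.8640^2 = -0.567604
d^2_{-1,-1}(2.0865) = +0.064225 -0.567604 = -0.503379
Attach z-rotation phases: D = e^{-i(-1)(0.1845)}·(-0.503379)·e^{-i(-1)(1.8555)} = +0.227616-0.448979i

Wigner D-matrix element, Re=0.2276 Im=-0.4490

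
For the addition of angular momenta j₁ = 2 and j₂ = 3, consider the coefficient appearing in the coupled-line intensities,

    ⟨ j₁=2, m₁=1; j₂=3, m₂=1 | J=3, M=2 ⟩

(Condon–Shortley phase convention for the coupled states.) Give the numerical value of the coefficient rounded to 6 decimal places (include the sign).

-0.500000  (= −√(1/4))

√[7·2!2!4!/9! · 3!1!4!2!5!1!] = √(64)
  +(−1)^0/∏(0,2,1,4,1,0)! = 1/48  (running 1/48)
  +(−1)^1/∏(1,1,0,3,2,1)! = -1/12  (running -1/16)
⟨..|..⟩ = √(64)·(-1/16) = -0.500000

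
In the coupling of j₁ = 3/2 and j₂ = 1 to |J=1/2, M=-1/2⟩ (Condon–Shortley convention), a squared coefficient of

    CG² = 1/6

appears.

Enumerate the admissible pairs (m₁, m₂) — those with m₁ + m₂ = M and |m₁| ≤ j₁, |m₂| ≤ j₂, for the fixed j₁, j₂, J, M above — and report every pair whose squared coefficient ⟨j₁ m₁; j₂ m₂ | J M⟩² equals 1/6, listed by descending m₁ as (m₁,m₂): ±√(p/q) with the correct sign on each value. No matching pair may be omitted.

Admissible pairs with m₁+m₂ = M = -1/2: (-3/2,1), (-1/2,0), (1/2,-1)
  (m₁,m₂)=(1/2,-1): CG² = 1/6, CG = +√(1/6)   ← matches the target
  (m₁,m₂)=(-1/2,0): CG² = 1/3, CG = −√(1/3)
  (m₁,m₂)=(-3/2,1): CG² = 1/2, CG = +√(1/2)
Pairs with CG² = 1/6: (1/2,-1): +√(1/6)

(1/2,-1): +√(1/6)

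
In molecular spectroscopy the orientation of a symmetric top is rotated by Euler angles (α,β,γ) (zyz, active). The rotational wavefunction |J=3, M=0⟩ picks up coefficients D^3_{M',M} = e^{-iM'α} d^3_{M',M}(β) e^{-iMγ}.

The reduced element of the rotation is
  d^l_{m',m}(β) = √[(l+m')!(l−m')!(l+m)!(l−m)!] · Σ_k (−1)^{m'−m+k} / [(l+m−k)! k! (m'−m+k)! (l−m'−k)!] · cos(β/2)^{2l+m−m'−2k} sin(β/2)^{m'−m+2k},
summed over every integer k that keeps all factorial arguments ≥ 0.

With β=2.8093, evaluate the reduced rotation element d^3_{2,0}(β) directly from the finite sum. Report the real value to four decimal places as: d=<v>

d=-0.1377

d^3_{2,0}(β=2.8093) via the finite sum:
Half-angle: c=0.165383, s=0.986229. N=√(120·1·6·6)=65.726707
Admissible k: 0..1 (factorial args all ≥0)
  k=0: (−1)^2·65.7267/(12)·0.1654^4·0.9862^2 = +0.003985
  k=1: (−1)^3·65.7267/(12)·0.1654^2·0.9862^4 = -0.141727
d^3_{2,0}(2.8093) = +0.003985 -0.141727 = -0.137742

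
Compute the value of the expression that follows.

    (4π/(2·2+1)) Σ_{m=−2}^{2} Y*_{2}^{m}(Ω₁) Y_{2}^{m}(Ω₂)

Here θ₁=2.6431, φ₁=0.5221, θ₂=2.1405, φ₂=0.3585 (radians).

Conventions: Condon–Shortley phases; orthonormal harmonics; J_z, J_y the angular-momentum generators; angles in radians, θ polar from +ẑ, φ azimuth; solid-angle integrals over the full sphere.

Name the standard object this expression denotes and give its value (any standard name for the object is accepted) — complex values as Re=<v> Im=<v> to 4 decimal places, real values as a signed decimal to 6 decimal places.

This sum is the spherical-harmonic addition theorem: it equals the Legendre polynomial P_l(cos γ) of the angle γ between the two directions.
Addition theorem: P_2(cos γ) = (4π/5) Σ_m Y*_{lm}(Ω₁) Y_{lm}(Ω₂), m = −2…2:
  term(m=-2) = 0.02290 + 0.00777j   from Y*(Ω₁)=0.04438 + 0.07633j, Y(Ω₂)=0.20646 - 0.17998j
  term(m=-1) = 0.11231 + 0.01854j   from Y*(Ω₁)=-0.28119 - 0.16178j, Y(Ω₂)=-0.32858 + 0.12312j
  term(m=+0) = -0.01663 + 0.00000j   from Y*(Ω₁)=0.41450 + 0.00000j, Y(Ω₂)=-0.04012 + 0.00000j
  term(m=+1) = 0.11231 - 0.01854j   from Y*(Ω₁)=0.28119 - 0.16178j, Y(Ω₂)=0.32858 + 0.12312j
  term(m=+2) = 0.02290 - 0.00777j   from Y*(Ω₁)=0.04438 - 0.07633j, Y(Ω₂)=0.20646 + 0.17998j
Accumulated sum 0.25379 + 0.00000j; after 4π/(2l+1) scaling, 0.63785 + 0.00000j ⇒ P_2 = 0.637850

Legendre polynomial (addition theorem), +0.637850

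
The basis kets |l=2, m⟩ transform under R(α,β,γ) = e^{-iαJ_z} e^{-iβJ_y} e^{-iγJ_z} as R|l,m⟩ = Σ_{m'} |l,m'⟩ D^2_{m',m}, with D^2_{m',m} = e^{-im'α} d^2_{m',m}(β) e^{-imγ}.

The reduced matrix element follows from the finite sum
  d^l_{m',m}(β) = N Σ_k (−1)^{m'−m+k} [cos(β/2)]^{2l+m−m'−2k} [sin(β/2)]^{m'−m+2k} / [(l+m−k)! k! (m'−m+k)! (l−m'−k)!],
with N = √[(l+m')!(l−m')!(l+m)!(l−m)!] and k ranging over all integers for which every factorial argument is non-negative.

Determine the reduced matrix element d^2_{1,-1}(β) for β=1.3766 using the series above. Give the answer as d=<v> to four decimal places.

d=0.5592

d^2_{1,-1}(β=1.3766) via the finite sum:
Half-angle: c=0.772327, s=0.635225. N=√(6·1·1·6)=6.000000
k: max(0,(-1)−(1))=0 … min(2+(-1),2−(1))=1
  k=0: (−1)^2·6.0000/(2)·0.7723^2·0.6352^2 = +0.722070
  k=1: (−1)^3·6.0000/(6)·0.7723^0·0.6352^4 = -0.162821
d^2_{1,-1}(1.3766) = +0.722070 -0.162821 = +0.559248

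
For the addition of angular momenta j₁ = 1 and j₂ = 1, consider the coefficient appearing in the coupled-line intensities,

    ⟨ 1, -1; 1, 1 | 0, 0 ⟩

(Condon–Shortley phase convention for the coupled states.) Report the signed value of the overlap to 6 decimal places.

triangle: 2!×0!×0!/3! = 2/6
(j±m)!: 0!×2!×2!×0!×0!×0! = 4
prefactor² = (2J+1)×Δ×N² = 4/3
  k=2: +1/(2!×0!×0!×0!×0!×0!) = 1/2
Σ = 1/2  ⇒  CG² = 4/3×(1/2)² = 1/3
CG = +√(1/3) = +0.577350

+√(1/3) = +0.577350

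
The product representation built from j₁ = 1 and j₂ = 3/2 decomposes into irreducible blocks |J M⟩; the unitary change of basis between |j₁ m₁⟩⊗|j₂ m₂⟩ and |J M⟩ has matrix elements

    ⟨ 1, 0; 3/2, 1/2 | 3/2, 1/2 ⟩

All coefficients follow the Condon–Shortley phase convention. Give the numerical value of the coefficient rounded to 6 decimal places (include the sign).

√[4·1!1!2!/5! · 1!1!2!1!2!1!] = √(4/15)
  +(−1)^0/∏(0,1,1,2,0,0)! = 1/2  (running 1/2)
  +(−1)^1/∏(1,0,0,1,1,1)! = -1  (running -1/2)
⟨..|..⟩ = √(4/15)·(-1/2) = -0.258199

-0.258199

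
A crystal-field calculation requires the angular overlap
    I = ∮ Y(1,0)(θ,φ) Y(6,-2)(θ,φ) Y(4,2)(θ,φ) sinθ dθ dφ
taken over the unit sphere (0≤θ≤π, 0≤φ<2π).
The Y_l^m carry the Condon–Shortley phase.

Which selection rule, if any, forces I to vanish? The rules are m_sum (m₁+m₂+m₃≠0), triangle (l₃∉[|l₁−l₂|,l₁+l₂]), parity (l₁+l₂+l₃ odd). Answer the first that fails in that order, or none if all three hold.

Σmᵢ = 0  ✓
l₃∈[|l₁−l₂|,l₁+l₂]=[5,7] required, l₃=4 fails  ✗
Σlᵢ = 11 ⇒ odd

triangle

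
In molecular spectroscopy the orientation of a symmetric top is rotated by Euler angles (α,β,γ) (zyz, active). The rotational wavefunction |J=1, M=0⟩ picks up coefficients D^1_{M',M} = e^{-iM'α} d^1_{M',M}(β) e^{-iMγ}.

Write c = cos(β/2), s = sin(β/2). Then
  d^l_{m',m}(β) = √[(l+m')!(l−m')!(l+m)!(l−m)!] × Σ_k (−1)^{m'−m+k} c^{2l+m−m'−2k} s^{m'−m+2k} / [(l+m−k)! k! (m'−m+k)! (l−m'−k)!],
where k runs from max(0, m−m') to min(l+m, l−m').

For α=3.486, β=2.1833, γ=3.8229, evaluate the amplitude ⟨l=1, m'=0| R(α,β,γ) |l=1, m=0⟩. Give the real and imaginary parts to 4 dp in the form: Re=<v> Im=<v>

First d^1_{0,0}(β=2.1833), then the phase factors e^{-i(0)α} and e^{-i(0)γ}:
c=cos(2.183300/2)=0.461022, s=sin(2.183300/2)=0.887389; N=√[1·1·1·1]=1.000000
k: max(0,(0)−(0))=0 … min(1+(0),1−(0))=1
  k=0: (−1)^0·1.0000/(1)·0.4610^2·0.8874^0 = +0.212541
  k=1: (−1)^1·1.0000/(1)·0.4610^0·0.8874^2 = -0.787459
d^1_{0,0}(2.1833) = +0.212541 -0.787459 = -0.574918
D = (+1.000000+0.000000i)·(-0.574918)·(+1.000000+0.000000i) = -0.574918+0.000000i

Re=-0.5749 Im=0.0000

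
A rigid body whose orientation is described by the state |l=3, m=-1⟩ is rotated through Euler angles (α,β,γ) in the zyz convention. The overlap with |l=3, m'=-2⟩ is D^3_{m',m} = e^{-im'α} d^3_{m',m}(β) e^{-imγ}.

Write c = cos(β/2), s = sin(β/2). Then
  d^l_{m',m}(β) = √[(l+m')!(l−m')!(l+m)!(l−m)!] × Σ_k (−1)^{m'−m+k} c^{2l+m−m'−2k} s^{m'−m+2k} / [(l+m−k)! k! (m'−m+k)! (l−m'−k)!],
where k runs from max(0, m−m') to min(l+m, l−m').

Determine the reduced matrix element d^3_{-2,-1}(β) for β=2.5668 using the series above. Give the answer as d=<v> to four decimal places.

d=-0.1215

d^3_{-2,-1}(β=2.5668) via the finite sum:
With c≡cos(β/2)=0.283456 and s≡sin(β/2)=0.958985, N=[1·120·2·24]^{1/2}=75.894664
k∈{1,2} keeps every argument non-negative
  k=1: (−1)^0·75.8947/(24)·0.2835^5·0.9590^1 = +0.005549
  k=2: (−1)^1·75.8947/(12)·0.2835^3·0.9590^3 = -0.127035
d^3_{-2,-1}(2.5668) = +0.005549 -0.127035 = -0.121486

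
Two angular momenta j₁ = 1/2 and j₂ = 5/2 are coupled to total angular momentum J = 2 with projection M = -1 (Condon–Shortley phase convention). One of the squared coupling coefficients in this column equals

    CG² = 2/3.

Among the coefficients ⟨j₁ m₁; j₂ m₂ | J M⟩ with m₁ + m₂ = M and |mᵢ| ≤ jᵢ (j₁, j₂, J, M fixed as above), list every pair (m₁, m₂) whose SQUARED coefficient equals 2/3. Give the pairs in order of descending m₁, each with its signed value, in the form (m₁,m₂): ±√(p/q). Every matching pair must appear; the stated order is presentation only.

Admissible pairs with m₁+m₂ = M = -1: (-1/2,-1/2), (1/2,-3/2)
  (m₁,m₂)=(1/2,-3/2): CG² = 2/3, CG = +√(2/3)   ← matches the target
  (m₁,m₂)=(-1/2,-1/2): CG² = 1/3, CG = −√(1/3)
Pairs with CG² = 2/3: (1/2,-3/2): +√(2/3)

(1/2,-3/2): +√(2/3)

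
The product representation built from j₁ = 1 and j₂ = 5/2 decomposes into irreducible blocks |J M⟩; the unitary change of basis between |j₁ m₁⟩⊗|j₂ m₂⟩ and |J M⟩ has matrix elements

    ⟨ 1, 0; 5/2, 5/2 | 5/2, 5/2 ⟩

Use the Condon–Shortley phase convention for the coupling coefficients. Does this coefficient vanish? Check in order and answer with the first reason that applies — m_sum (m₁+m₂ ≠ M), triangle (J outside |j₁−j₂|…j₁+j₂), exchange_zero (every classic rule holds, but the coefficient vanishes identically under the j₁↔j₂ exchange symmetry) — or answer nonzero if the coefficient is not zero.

m-sum: m₁+m₂ = 0+5/2 = 5/2, M = 5/2  ✓
triangle: |j₁−j₂| = 3/2 ≤ J = 5/2 ≤ j₁+j₂ = 7/2  ✓
exchange: j₁≠j₂ or m₁≠m₂ — the exchange symmetry imposes no constraint here
value check: CG = −√(5/7) = -0.845154 ≠ 0

nonzero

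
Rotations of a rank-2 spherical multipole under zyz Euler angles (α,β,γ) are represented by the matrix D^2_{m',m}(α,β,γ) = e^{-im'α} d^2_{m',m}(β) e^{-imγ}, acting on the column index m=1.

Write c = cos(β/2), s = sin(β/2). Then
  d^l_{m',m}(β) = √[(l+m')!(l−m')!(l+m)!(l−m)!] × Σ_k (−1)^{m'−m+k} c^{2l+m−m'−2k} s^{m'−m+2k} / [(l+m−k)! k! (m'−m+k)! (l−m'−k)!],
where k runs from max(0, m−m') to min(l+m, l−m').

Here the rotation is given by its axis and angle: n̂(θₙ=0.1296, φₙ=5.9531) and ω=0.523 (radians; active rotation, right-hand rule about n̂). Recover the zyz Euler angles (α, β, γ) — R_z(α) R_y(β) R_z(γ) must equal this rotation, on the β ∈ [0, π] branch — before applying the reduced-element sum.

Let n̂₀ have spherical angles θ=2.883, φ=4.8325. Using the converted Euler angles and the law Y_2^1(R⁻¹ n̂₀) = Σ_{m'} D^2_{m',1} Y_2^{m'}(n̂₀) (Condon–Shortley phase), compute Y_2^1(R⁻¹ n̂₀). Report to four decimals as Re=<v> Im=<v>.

Re=-0.0987 Im=-0.2115

Axis–angle → zyz. n̂ = (sinθₙcosφₙ, sinθₙsinφₙ, cosθₙ) = (+0.122261, -0.041889, +0.991614), ω = 0.5230.
R = I cosω + sinω [n̂]ₓ + (1−cosω) n̂n̂ᵀ gives
  R = [+0.868323, -0.495977, -0.004717; +0.494608, +0.866559, -0.066619; +0.037129, +0.055514, +0.997767]
β = atan2(√(R₁₃²+R₂₃²), R₃₃) = 0.066836; α = atan2(R₂₃, R₁₃) mod 2π = 4.641708; γ = atan2(R₃₂, −R₃₁) mod 2π = 2.160286
Need the full column D^2_{m',1} for m'=−2..2 at α=4.6417, β=0.0668, γ=2.1603.
cos(β/2)=0.999442, sin(β/2)=0.033412
d^2_{-2,1}: single k=3 term ⇒ +0.000075;  D = +0.000050+0.000056i
d^2_{-1,1}: k∈[2..3] ⇒ +0.003345 -0.000001 = +0.003344;  D = -0.002641+0.002051i
d^2_{0,1}: k∈[1..2] ⇒ +0.081705 -0.000091 = +0.081613;  D = -0.045372-0.067839i
d^2_{1,1}: k∈[0..1] ⇒ +0.997769 -0.003345 = +0.994423;  D = +0.863568-0.493081i
d^2_{2,1}: single k=0 term ⇒ -0.066712;  D = -0.028905-0.060125i
Y_2^{m'}(θ=2.883,φ=4.8325) and Σ D·Y over m':
  (+0.0000+0.0001i)·(-0.0245+0.0060i)  (-0.0026+0.0021i)·(-0.0229-0.1896i)  (-0.0454-0.0678i)·(+0.5689+0.0000i)  (+0.8636-0.4931i)·(+0.0229-0.1896i)  (-0.0289-0.0601i)·(-0.0245-0.0060i)
Y_2^1(R⁻¹ n̂) = -0.098748-0.211519i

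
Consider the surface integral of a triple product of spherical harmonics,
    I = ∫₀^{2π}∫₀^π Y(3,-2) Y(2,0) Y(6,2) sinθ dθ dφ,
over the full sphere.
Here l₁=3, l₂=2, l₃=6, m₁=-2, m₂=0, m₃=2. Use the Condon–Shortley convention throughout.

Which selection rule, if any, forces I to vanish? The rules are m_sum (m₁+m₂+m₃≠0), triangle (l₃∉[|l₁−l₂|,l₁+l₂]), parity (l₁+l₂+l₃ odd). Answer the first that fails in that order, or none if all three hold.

triangle

m₁+m₂+m₃ = -2 + 0 + 2 = 0  ✓
triangle: need |l₁−l₂| ≤ l₃ ≤ l₁+l₂ = [1,5]; l₃=6 is outside  ✗
parity: l₁+l₂+l₃ = 11 is odd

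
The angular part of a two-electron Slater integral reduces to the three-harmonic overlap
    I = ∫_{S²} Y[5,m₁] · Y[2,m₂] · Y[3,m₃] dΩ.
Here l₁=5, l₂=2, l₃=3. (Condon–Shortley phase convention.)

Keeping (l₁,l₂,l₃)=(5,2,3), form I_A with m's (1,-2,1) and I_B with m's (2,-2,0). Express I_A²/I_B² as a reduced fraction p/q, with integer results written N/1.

l's match ⇒ only the (l;m) 3-j factors differ between A and B.
A: triangle coeff Δ(5,2,3) = 1/2310; Σ_t [0,0]: t=0:+1/1152 = 1/1152; (3j)²=1/154 [(5 2 3; 1 -2 1)], sign=+1
B: triangle coeff Δ(5,2,3) = 1/2310; Σ_t [0,0]: t=0:+1/864 = 1/864; (3j)²=1/66 [(5 2 3; 2 -2 0)], sign=-1
I_A²/I_B² = (1/154)/(1/66) = 3/7

3/7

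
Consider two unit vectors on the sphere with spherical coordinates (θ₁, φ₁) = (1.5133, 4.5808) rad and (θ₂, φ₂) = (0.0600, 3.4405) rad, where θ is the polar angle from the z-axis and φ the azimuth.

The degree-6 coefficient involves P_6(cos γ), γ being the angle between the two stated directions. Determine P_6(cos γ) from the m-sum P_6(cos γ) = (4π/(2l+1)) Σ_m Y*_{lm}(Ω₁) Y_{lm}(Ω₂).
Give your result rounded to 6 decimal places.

Summing Y*_{l m}(θ₁,φ₁)·Y_{l m}(θ₂,φ₂) over m ∈ [−6, 6]; prefactor 4π/(2·6+1) = 0.966644:
  term(m=-6) = (0.000000, 0.000000)   from Y*(Ω₁)=(-0.336818, 0.339615), Y(Ω₂)=(-0.000000, -0.000000)
  term(m=-5) = (0.000000, -0.000000)   from Y*(Ω₁)=(-0.058319, -0.075464), Y(Ω₂)=(-0.000000, 0.000001)
  term(m=-4) = (0.000002, 0.000016)   from Y*(Ω₁)=(-0.295323, 0.171592), Y(Ω₂)=(0.000017, -0.000043)
  term(m=-3) = (0.000118, 0.000034)   from Y*(Ω₁)=(-0.042454, -0.101897), Y(Ω₂)=(-0.000697, 0.000872)
  term(m=-2) = (-0.003690, 0.004294)   from Y*(Ω₁)=(-0.294924, 0.079461), Y(Ω₂)=(0.015321, -0.010433)
  term(m=-1) = (0.009383, 0.020433)   from Y*(Ω₁)=(-0.015200, -0.114840), Y(Ω₂)=(-0.185486, 0.057156)
  term(m=+0) = (-0.289811, -0.000000)   from Y*(Ω₁)=(-0.296023, -0.000000), Y(Ω₂)=(0.979017, 0.000000)
  term(m=+1) = (0.009383, -0.020433)   from Y*(Ω₁)=(0.015200, -0.114840), Y(Ω₂)=(0.185486, 0.057156)
  term(m=+2) = (-0.003690, -0.004294)   from Y*(Ω₁)=(-0.294924, -0.079461), Y(Ω₂)=(0.015321, 0.010433)
  term(m=+3) = (0.000118, -0.000034)   from Y*(Ω₁)=(0.042454, -0.101897), Y(Ω₂)=(0.000697, 0.000872)
  term(m=+4) = (0.000002, -0.000016)   from Y*(Ω₁)=(-0.295323, -0.171592), Y(Ω₂)=(0.000017, 0.000043)
  term(m=+5) = (0.000000, 0.000000)   from Y*(Ω₁)=(0.058319, -0.075464), Y(Ω₂)=(0.000000, 0.000001)
  term(m=+6) = (0.000000, -0.000000)   from Y*(Ω₁)=(-0.336818, -0.339615), Y(Ω₂)=(-0.000000, 0.000000)
Accumulated sum (-0.278182, -0.000000); after 4π/(2l+1) scaling, (-0.268903, -0.000000) ⇒ P_6 = -0.268903

-0.268903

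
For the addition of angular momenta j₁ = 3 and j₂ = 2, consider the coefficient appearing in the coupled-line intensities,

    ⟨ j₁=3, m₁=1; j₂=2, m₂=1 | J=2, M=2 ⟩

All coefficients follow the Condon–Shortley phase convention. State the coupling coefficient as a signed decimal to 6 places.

+0.462910

triangle: 3!×3!×1!/8! = 36/40320
(j±m)!: 4!×2!×3!×1!×4!×0! = 6912
prefactor² = (2J+1)×Δ×N² = 216/7
  k=2: +1/(2!×1!×0!×1!×3!×0!) = 1/12
Σ = 1/12  ⇒  CG² = 216/7×(1/12)² = 3/14
CG = +√(3/14) = +0.462910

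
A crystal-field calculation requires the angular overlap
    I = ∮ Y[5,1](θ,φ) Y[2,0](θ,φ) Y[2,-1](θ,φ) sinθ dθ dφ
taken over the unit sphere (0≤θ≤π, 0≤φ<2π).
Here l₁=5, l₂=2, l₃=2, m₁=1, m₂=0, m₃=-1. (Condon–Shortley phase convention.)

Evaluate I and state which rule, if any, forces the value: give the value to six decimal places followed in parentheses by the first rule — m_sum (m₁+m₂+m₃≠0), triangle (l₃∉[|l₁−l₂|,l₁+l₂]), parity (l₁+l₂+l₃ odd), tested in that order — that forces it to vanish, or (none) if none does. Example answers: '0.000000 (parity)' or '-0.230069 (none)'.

0.000000 (triangle)

triangle: need 3≤l₃≤7, have 2; I=0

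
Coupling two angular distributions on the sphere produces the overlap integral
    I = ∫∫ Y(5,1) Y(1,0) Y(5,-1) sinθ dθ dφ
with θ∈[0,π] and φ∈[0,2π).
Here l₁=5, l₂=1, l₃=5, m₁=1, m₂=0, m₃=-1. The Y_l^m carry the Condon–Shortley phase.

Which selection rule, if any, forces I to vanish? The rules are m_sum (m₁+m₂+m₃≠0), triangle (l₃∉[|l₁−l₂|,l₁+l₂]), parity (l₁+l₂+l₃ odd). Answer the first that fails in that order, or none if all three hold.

Σmᵢ = 0  ✓
l₃∈[|l₁−l₂|,l₁+l₂]=[4,6], have l₃=5  ✓
Σlᵢ = 11 ⇒ odd  ✗

parity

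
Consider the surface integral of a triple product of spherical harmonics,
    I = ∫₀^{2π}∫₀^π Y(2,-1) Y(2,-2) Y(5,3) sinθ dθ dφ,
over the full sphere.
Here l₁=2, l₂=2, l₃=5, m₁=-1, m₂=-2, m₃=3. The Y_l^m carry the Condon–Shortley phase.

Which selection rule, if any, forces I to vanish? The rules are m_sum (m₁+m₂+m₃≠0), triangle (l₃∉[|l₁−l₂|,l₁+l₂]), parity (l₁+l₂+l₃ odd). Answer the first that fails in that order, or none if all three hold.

triangle

Σmᵢ = 0  ✓
l₃∈[|l₁−l₂|,l₁+l₂]=[0,4] required, l₃=5 fails  ✗
Σlᵢ = 9 ⇒ odd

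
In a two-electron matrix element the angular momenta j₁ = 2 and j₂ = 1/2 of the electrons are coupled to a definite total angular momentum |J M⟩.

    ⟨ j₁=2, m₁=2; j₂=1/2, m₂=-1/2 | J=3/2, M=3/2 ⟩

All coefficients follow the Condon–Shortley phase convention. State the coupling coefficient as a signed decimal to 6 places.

j₁+j₂−J=1  J+j₁−j₂=3  J−j₁+j₂=0  j₁+j₂+J+1=5
(j₁±m₁, j₂±m₂, J±M) = (4,0,0,1,3,0)
P² = 144/5
sum k=0..0:
  [0] +1/6 = 1/6
S = 1/6
C² = P²·S² = 4/5 ; C = +0.894427

+√(4/5) = +0.894427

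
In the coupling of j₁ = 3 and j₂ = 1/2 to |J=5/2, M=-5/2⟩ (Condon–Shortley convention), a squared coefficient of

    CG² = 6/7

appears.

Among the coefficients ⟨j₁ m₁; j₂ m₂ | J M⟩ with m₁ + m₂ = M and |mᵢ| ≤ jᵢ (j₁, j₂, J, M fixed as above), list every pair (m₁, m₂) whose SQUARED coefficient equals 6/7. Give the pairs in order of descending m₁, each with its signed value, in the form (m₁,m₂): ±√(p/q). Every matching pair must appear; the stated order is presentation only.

Admissible pairs with m₁+m₂ = M = -5/2: (-3,1/2), (-2,-1/2)
  (m₁,m₂)=(-2,-1/2): CG² = 1/7, CG = +√(1/7)
  (m₁,m₂)=(-3,1/2): CG² = 6/7, CG = −√(6/7)   ← matches the target
Pairs with CG² = 6/7: (-3,1/2): −√(6/7)

(-3,1/2): −√(6/7)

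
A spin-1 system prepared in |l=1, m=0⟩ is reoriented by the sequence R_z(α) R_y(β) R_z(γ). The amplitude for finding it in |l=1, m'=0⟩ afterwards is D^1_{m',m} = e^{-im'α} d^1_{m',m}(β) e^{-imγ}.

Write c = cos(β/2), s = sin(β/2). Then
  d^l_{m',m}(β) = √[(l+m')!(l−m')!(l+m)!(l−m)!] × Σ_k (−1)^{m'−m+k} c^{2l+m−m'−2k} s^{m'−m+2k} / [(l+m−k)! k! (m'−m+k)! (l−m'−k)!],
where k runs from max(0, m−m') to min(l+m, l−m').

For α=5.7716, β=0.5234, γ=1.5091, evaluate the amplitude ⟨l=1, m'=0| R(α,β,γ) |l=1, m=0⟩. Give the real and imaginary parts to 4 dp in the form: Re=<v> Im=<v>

Re=0.8661 Im=0.0000

Split into d^1_{0,0}(β=0.5234) × two z-phases.
With c≡cos(β/2)=0.965952 and s≡sin(β/2)=0.258723, N=[1·1·1·1]^{1/2}=1.000000
The bounds max(0,m−m')=0 and min(l+m,l−m')=1 give 2 terms
  k=0: (−1)^0·1.0000/(1)·0.9660^2·0.2587^0 = +0.933062
  k=1: (−1)^1·1.0000/(1)·0.9660^0·0.2587^2 = -0.066938
d^1_{0,0}(0.5234) = +0.933062 -0.066938 = +0.866125
Phases: e^{-i·(0)·5.7716}=+1.000000+0.000000i, e^{-i·(0)·1.5091}=+1.000000+0.000000i ⇒ D=+0.866125+0.000000i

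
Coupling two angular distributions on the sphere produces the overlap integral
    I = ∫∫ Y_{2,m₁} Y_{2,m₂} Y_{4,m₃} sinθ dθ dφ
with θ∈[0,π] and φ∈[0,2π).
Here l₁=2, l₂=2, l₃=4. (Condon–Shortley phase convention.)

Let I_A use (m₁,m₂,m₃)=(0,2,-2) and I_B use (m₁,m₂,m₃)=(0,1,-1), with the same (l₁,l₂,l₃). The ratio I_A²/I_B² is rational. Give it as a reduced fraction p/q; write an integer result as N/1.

1/2

l's match ⇒ only the (l;m) 3-j factors differ between A and B.
A: triangle coeff Δ(2,2,4) = 1/630; Σ_t [0,0]: t=0:+1/96 = 1/96; (3j)²=1/42 [(2 2 4; 0 2 -2)], sign=+1
B: triangle coeff Δ(2,2,4) = 1/630; Σ_t [0,0]: t=0:+1/24 = 1/24; (3j)²=1/21 [(2 2 4; 0 1 -1)], sign=-1
I_A²/I_B² = (1/42)/(1/21) = 1/2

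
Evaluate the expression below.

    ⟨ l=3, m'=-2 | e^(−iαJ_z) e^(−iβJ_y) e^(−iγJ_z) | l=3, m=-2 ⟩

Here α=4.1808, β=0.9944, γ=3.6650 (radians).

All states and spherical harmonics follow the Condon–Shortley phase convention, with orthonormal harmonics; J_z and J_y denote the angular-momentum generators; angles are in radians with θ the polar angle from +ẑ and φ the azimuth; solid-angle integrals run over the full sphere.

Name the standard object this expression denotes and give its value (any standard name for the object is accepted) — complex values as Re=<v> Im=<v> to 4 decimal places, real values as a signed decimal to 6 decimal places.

This is a Wigner D-matrix element — the rotation-matrix element ⟨l m'| R(α,β,γ) |l m⟩ in the angular-momentum basis.
Split into d^3_{-2,-2}(β=0.9944) × two z-phases.
c=cos(0.994400/2)=0.878922, s=sin(0.994400/2)=0.476966; N=√[1·120·1·120]=120.000000
k∈{0,1} keeps every argument non-negative
  k=0: (−1)^0·120.0000/(120)·0.8789^6·0.4770^0 = +0.461000
  k=1: (−1)^1·120.0000/(24)·0.8789^4·0.4770^2 = -0.678807
d^3_{-2,-2}(0.9944) = +0.461000 -0.678807 = -0.217807
Phases: e^{-i·(-2)·4.1808}=-0.486097+0.873905i, e^{-i·(-2)·3.6650}=+0.500332+0.865834i ⇒ D=+0.217778-0.003564i

Wigner D-matrix element, Re=0.2178 Im=-0.0036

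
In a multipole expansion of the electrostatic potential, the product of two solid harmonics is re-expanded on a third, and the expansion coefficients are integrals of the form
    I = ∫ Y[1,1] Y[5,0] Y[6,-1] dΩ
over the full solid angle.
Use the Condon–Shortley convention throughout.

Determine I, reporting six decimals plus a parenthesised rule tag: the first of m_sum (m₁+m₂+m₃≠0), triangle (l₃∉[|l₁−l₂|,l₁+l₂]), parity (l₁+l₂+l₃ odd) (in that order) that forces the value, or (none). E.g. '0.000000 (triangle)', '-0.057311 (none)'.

-0.187239 (none)

Checks pass: Σm=0; 12 even; l₃=6∈[4,6].
(2·1+1)(2·5+1)(2·6+1) = 429
Δ: 0! 2! 10! / 13! → 1/858
sum: t=0:+1/14400 = 1/14400
3j²(1 5 6; 0 0 0) = Δ·Π!·Σ² = 6/143  (sign +1)
sum: t=0:+1/28800 = 1/28800
3j²(1 5 6; 1 0 -1) = Δ·Π!·Σ² = 7/286  (sign -1)
combine: 4πI² = 429·6/143·7/286 = 63/143
take √, sign -1: I = -0.18723944
No selection rule forces the value: the integral is nonzero (none).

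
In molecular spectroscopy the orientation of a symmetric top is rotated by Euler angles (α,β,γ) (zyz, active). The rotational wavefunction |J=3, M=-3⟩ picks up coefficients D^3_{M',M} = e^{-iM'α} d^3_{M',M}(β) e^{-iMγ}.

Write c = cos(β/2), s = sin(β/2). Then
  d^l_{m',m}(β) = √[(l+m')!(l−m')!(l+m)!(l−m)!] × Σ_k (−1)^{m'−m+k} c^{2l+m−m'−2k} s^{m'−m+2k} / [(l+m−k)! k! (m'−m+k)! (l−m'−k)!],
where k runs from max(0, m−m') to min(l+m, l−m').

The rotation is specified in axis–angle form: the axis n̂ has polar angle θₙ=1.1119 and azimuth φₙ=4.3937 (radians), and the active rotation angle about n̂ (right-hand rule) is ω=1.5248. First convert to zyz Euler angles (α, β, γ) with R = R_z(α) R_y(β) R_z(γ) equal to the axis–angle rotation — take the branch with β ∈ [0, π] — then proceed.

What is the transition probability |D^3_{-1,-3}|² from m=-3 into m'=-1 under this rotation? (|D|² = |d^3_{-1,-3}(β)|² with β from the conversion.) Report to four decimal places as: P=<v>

Axis–angle → zyz. n̂ = (sinθₙcosφₙ, sinθₙsinφₙ, cosθₙ) = (-0.280906, -0.851398, +0.442959), ω = 1.5248.
R = I cosω + sinω [n̂]ₓ + (1−cosω) n̂n̂ᵀ gives
  R = [+0.121260, -0.214324, -0.969206; +0.670657, +0.737529, -0.079185; +0.731789, -0.640403, +0.233171]
β = atan2(√(R₁₃²+R₂₃²), R₃₃) = 1.335459; α = atan2(R₂₃, R₁₃) mod 2π = 3.223112; γ = atan2(R₃₂, −R₃₁) mod 2π = 3.860490
First d^3_{-1,-3}(β=1.3355), then the phase factors e^{-i(-1)α} and e^{-i(-3)γ}:
With c≡cos(β/2)=0.785230 and s≡sin(β/2)=0.619205, N=[2·24·1·720]^{1/2}=185.903201
Admissible k: 0..0 (factorial args all ≥0)
  k=0: (−1)^2·185.9032/(48)·0.7852^4·0.6192^2 = +0.564548
d^3_{-1,-3}(1.3355) = +0.564548
|D^3_{-1,-3}|² = |d^3_{-1,-3}(β)|² = (+0.564548)² = 0.318714 (the z-rotation phases have unit modulus)

P=0.3187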